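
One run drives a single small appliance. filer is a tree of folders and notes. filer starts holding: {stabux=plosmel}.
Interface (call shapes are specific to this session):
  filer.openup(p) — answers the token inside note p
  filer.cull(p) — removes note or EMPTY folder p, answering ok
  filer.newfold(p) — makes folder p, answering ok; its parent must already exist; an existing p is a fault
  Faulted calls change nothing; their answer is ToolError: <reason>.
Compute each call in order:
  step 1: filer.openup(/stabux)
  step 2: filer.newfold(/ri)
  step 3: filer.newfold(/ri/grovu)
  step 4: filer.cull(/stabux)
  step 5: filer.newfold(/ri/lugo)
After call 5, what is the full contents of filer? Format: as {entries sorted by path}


Answer: {ri/, ri/grovu/, ri/lugo/}

Derivation:
I use filer.openup(p→/stabux), which returns plosmel.
Next I call filer.newfold(p→/ri), yielding ok.
Invoking filer.newfold(p→/ri/grovu), and observe ok.
Next I call filer.cull(p→/stabux), → ok.
Next I call filer.newfold(p→/ri/lugo), — result: ok.


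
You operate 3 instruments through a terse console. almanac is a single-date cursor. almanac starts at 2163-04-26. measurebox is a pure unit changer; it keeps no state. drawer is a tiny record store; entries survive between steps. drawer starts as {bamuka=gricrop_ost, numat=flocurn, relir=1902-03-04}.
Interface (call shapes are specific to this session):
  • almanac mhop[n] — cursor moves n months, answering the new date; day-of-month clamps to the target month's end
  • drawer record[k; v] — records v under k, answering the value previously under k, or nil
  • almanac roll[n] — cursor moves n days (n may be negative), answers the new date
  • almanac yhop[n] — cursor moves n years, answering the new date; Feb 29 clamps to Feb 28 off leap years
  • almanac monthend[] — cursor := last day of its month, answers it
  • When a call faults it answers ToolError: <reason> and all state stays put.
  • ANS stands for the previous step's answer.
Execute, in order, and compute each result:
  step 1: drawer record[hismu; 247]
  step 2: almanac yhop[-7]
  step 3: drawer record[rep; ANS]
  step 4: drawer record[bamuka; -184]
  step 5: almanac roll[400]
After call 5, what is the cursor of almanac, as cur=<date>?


~$ drawer record k: hismu v: 247
  nil
~$ almanac yhop n: -7
  2156-04-26
~$ drawer record k: rep v: ANS
  nil
~$ drawer record k: bamuka v: -184
  gricrop_ost
~$ almanac roll n: 400
  2157-05-31

Answer: cur=2157-05-31


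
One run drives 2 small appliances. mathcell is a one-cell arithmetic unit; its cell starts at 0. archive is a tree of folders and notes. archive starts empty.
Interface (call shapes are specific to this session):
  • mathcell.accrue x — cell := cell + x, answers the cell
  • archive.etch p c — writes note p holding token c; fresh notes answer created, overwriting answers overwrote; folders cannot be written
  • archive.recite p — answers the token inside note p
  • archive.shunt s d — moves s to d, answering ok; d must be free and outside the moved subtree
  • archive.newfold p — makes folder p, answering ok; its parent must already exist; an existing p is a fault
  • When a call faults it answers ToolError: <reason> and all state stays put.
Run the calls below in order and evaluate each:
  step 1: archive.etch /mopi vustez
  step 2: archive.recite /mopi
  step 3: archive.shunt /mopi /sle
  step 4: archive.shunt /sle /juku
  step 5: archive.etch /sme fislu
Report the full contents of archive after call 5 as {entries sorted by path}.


Answer: {juku=vustez, sme=fislu}

Derivation:
$ archive.etch p: /mopi c: vustez
[out] created
$ archive.recite p: /mopi
[out] vustez
$ archive.shunt s: /mopi d: /sle
[out] ok
$ archive.shunt s: /sle d: /juku
[out] ok
$ archive.etch p: /sme c: fislu
[out] created


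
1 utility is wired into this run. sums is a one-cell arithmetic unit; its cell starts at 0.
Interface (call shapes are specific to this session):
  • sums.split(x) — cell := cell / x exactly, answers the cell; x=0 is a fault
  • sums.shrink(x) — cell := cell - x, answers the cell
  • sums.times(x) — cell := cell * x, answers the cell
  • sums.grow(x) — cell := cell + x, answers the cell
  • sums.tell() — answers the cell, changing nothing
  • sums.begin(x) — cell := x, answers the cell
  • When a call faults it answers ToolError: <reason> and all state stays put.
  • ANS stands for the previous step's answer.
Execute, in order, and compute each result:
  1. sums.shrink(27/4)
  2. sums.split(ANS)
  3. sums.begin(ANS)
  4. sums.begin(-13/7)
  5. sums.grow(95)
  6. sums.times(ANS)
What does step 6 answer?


% 1. sums.shrink(x='27/4') => -27/4
% 2. sums.split(x='ANS') => 1
% 3. sums.begin(x='ANS') => 1
% 4. sums.begin(x='-13/7') => -13/7
% 5. sums.grow(x='95') => 652/7
% 6. sums.times(x='ANS') => 425104/49

Answer: 425104/49


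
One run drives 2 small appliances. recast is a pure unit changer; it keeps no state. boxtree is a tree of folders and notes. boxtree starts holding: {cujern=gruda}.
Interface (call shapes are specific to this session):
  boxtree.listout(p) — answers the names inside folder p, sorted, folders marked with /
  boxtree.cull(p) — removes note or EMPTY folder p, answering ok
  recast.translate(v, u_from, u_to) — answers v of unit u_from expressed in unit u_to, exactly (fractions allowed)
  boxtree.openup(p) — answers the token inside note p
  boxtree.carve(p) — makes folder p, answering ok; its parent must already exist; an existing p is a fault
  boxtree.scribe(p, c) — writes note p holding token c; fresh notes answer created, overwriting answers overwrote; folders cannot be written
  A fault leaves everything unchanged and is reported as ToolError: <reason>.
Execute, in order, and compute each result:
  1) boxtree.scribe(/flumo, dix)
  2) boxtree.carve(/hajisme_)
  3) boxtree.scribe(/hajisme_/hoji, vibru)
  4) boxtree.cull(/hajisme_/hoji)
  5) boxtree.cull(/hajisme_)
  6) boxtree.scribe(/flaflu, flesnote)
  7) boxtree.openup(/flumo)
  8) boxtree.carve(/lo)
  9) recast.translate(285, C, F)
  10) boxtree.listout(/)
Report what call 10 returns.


I call boxtree.scribe passing p=/flumo, c=dix, and get created.
I run boxtree.carve passing p=/hajisme_, and see ok.
I call boxtree.scribe passing p=/hajisme_/hoji, c=vibru, and get created.
Calling boxtree.cull passing p=/hajisme_/hoji, which returns ok.
Then boxtree.cull passing p=/hajisme_, and see ok.
I use boxtree.scribe passing p=/flaflu, c=flesnote, → created.
I try boxtree.openup passing p=/flumo, and get dix.
Now I run boxtree.carve passing p=/lo, → ok.
I try recast.translate passing v=285, u_from=C, u_to=F, giving 545.
Then boxtree.listout passing p=/, giving [cujern, flaflu, flumo, lo/].

Answer: [cujern, flaflu, flumo, lo/]


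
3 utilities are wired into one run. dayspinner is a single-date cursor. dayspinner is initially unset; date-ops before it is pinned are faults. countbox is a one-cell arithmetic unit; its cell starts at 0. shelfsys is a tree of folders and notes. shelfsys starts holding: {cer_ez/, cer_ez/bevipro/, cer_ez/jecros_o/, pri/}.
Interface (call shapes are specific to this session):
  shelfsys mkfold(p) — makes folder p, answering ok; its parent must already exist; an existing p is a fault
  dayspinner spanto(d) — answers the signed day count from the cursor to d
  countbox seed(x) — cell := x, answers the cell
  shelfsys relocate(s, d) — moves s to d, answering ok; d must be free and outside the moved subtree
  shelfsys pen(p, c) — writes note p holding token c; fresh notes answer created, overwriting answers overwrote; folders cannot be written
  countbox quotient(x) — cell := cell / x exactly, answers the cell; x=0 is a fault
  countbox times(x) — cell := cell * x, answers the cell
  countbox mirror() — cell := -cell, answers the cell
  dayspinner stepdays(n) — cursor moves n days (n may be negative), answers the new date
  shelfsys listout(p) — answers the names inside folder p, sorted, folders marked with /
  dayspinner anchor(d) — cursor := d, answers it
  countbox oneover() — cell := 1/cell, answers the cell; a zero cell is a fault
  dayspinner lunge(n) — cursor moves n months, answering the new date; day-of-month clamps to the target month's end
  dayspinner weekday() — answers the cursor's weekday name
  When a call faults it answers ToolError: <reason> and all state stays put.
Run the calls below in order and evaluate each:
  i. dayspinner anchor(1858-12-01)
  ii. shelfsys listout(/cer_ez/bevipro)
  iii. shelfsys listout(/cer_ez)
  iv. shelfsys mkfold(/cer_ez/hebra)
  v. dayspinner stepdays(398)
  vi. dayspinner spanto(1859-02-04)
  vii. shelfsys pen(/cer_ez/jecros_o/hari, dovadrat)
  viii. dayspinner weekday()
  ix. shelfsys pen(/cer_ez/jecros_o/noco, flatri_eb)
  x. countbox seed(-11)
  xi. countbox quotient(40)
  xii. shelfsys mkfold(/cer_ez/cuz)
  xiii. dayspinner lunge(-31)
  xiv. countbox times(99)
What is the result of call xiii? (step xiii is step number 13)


→ dayspinner anchor(d→1858-12-01)
← 1858-12-01
→ shelfsys listout(p→/cer_ez/bevipro)
← []
→ shelfsys listout(p→/cer_ez)
← [bevipro/, jecros_o/]
→ shelfsys mkfold(p→/cer_ez/hebra)
← ok
→ dayspinner stepdays(n→398)
← 1860-01-03
→ dayspinner spanto(d→1859-02-04)
← -333
→ shelfsys pen(p→/cer_ez/jecros_o/hari, c→dovadrat)
← created
→ dayspinner weekday()
← Tuesday
→ shelfsys pen(p→/cer_ez/jecros_o/noco, c→flatri_eb)
← created
→ countbox seed(x→-11)
← -11
→ countbox quotient(x→40)
← -11/40
→ shelfsys mkfold(p→/cer_ez/cuz)
← ok
→ dayspinner lunge(n→-31)
← 1857-06-03
→ countbox times(x→99)
← -1089/40

Answer: 1857-06-03


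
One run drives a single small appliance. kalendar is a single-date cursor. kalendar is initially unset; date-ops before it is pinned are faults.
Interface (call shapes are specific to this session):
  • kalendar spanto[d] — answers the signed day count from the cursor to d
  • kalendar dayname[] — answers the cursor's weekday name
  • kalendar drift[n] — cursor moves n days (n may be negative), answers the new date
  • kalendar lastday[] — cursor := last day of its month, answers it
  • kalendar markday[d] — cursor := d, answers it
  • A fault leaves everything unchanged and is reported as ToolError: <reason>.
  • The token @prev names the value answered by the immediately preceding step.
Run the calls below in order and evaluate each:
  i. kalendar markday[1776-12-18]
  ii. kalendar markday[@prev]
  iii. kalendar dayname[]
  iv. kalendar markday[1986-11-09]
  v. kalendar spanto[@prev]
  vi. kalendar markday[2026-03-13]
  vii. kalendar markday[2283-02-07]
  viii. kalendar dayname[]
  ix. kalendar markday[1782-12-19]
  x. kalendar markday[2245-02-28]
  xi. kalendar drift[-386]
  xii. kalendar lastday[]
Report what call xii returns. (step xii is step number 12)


> kalendar markday d: 1776-12-18
= 1776-12-18
> kalendar markday d: @prev
= 1776-12-18
> kalendar dayname
= Wednesday
> kalendar markday d: 1986-11-09
= 1986-11-09
> kalendar spanto d: @prev
= 0
> kalendar markday d: 2026-03-13
= 2026-03-13
> kalendar markday d: 2283-02-07
= 2283-02-07
> kalendar dayname
= Wednesday
> kalendar markday d: 1782-12-19
= 1782-12-19
> kalendar markday d: 2245-02-28
= 2245-02-28
> kalendar drift n: -386
= 2244-02-08
> kalendar lastday
= 2244-02-29

Answer: 2244-02-29


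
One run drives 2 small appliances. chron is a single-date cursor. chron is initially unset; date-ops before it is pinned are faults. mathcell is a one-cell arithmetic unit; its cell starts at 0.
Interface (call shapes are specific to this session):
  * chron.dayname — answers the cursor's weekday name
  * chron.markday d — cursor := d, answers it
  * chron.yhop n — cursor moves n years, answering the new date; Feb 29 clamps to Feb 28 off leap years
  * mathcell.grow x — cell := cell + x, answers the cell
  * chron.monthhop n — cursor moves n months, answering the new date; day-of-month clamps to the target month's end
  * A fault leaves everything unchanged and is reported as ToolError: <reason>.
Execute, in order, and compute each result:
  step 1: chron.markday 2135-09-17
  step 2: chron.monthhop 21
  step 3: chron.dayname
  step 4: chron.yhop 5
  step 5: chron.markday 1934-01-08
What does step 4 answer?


Using markday passing d: 2135-09-17, and get 2135-09-17.
Calling monthhop passing n: 21, — result: 2137-06-17.
I try dayname(), giving Monday.
I try yhop passing n: 5, and observe 2142-06-17.
I invoke markday passing d: 1934-01-08, and observe 1934-01-08.

Answer: 2142-06-17


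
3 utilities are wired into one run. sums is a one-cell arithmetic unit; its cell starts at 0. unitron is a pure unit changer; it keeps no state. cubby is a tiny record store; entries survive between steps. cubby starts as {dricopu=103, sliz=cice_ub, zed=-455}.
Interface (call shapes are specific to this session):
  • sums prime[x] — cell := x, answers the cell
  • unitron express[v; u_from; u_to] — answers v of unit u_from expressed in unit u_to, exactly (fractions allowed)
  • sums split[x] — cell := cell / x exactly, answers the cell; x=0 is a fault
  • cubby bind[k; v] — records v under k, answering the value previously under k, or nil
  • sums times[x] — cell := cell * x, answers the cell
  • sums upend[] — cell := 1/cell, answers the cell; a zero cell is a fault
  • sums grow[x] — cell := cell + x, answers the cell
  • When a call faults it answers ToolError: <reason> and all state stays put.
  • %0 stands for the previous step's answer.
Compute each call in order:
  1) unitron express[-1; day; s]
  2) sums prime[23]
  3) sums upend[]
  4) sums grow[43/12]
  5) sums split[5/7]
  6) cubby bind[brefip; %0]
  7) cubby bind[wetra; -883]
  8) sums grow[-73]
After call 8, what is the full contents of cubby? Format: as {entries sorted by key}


Do: unitron express[v→-1; u_from→day; u_to→s]
See: -86400
Do: sums prime[x→23]
See: 23
Do: sums upend[]
See: 1/23
Do: sums grow[x→43/12]
See: 1001/276
Do: sums split[x→5/7]
See: 7007/1380
Do: cubby bind[k→brefip; v→%0]
See: nil
Do: cubby bind[k→wetra; v→-883]
See: nil
Do: sums grow[x→-73]
See: -93733/1380

Answer: {brefip=7007/1380, dricopu=103, sliz=cice_ub, wetra=-883, zed=-455}


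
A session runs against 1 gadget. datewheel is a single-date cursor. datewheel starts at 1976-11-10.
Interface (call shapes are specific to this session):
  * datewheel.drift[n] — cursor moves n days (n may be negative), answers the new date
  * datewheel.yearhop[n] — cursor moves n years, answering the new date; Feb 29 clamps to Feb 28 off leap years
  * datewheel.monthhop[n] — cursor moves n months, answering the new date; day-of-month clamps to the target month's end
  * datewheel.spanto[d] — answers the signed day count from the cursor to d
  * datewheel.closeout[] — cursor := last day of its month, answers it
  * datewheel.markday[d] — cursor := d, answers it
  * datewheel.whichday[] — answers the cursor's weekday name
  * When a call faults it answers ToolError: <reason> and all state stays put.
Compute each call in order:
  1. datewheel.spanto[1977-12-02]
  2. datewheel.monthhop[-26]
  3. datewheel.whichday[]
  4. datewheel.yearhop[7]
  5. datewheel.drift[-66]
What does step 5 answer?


Answer: 1981-07-06

Derivation:
Invoking datewheel.spanto on d: 1977-12-02, which returns 387.
Using datewheel.monthhop on n: -26, → 1974-09-10.
Next I call datewheel.whichday(), — result: Tuesday.
I try datewheel.yearhop on n: 7, and see 1981-09-10.
Then datewheel.drift on n: -66, — result: 1981-07-06.


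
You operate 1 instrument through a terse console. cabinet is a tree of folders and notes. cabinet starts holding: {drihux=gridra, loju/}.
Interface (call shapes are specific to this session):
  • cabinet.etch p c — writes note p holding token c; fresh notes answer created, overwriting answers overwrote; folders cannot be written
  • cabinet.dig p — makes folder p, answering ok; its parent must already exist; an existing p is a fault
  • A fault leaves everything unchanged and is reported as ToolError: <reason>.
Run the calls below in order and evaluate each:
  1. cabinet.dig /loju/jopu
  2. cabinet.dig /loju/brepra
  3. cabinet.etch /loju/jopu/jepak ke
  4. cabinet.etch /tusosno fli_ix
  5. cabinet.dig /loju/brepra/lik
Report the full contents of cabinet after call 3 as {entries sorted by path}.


CALL cabinet.dig[p='/loju/jopu']
RET  ok
CALL cabinet.dig[p='/loju/brepra']
RET  ok
CALL cabinet.etch[p='/loju/jopu/jepak'; c='ke']
RET  created
CALL cabinet.etch[p='/tusosno'; c='fli_ix']
RET  created
CALL cabinet.dig[p='/loju/brepra/lik']
RET  ok

Answer: {drihux=gridra, loju/, loju/brepra/, loju/jopu/, loju/jopu/jepak=ke}


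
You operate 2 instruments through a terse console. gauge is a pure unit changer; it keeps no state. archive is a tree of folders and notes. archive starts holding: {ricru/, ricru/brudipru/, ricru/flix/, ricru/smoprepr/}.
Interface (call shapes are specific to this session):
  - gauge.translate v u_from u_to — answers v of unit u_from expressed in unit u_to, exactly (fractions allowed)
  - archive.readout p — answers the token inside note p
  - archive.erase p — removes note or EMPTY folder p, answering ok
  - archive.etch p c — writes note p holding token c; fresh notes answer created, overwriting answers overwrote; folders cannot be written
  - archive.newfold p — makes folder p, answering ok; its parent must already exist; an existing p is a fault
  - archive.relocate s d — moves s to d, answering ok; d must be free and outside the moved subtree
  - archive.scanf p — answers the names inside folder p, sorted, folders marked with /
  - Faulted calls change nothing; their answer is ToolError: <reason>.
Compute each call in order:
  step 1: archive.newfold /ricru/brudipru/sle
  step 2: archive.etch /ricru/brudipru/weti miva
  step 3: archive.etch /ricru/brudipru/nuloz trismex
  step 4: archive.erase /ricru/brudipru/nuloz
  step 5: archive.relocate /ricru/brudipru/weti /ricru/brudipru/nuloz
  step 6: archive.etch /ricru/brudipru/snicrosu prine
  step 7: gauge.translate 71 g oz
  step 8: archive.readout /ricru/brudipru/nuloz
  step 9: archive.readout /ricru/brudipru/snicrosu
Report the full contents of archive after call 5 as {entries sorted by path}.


# archive.newfold(/ricru/brudipru/sle) => ok
# archive.etch(/ricru/brudipru/weti, miva) => created
# archive.etch(/ricru/brudipru/nuloz, trismex) => created
# archive.erase(/ricru/brudipru/nuloz) => ok
# archive.relocate(/ricru/brudipru/weti, /ricru/brudipru/nuloz) => ok
# archive.etch(/ricru/brudipru/snicrosu, prine) => created
# gauge.translate(71, g, oz) => 113600000/45359237
# archive.readout(/ricru/brudipru/nuloz) => miva
# archive.readout(/ricru/brudipru/snicrosu) => prine

Answer: {ricru/, ricru/brudipru/, ricru/brudipru/nuloz=miva, ricru/brudipru/sle/, ricru/flix/, ricru/smoprepr/}


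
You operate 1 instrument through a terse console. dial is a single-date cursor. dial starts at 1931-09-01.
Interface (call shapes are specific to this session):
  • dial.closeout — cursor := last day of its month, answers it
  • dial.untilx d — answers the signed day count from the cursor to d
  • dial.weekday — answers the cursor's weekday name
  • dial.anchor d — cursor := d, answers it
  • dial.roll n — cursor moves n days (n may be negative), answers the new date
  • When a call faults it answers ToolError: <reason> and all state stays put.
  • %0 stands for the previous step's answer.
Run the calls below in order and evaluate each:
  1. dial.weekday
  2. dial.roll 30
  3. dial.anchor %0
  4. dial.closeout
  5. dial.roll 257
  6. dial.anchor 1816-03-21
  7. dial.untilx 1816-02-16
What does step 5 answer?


Answer: 1932-07-14

Derivation:
% 1. dial.weekday() => Tuesday
% 2. dial.roll(n: 30) => 1931-10-01
% 3. dial.anchor(d: %0) => 1931-10-01
% 4. dial.closeout() => 1931-10-31
% 5. dial.roll(n: 257) => 1932-07-14
% 6. dial.anchor(d: 1816-03-21) => 1816-03-21
% 7. dial.untilx(d: 1816-02-16) => -34


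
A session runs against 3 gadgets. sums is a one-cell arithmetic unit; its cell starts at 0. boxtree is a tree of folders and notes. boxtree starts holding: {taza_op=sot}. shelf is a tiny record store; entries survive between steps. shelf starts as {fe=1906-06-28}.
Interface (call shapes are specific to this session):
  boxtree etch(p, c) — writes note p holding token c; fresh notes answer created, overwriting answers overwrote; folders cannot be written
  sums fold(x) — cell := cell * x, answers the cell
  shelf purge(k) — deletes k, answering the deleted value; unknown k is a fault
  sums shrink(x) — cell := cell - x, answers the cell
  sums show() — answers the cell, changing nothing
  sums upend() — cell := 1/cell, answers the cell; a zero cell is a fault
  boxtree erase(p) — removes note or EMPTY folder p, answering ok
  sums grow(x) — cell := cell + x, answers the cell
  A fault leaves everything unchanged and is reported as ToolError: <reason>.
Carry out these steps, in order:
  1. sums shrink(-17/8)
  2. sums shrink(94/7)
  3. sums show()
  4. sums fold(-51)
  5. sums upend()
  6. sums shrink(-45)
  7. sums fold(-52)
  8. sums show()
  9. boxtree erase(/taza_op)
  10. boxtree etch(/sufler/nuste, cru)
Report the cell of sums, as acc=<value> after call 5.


Answer: acc=56/32283

Derivation:
;; 1. sums shrink(x='-17/8') : 17/8
;; 2. sums shrink(x='94/7') : -633/56
;; 3. sums show() : -633/56
;; 4. sums fold(x='-51') : 32283/56
;; 5. sums upend() : 56/32283
;; 6. sums shrink(x='-45') : 1452791/32283
;; 7. sums fold(x='-52') : -75545132/32283
;; 8. sums show() : -75545132/32283
;; 9. boxtree erase(p='/taza_op') : ok
;; 10. boxtree etch(p='/sufler/nuste', c='cru') : ToolError: no parent


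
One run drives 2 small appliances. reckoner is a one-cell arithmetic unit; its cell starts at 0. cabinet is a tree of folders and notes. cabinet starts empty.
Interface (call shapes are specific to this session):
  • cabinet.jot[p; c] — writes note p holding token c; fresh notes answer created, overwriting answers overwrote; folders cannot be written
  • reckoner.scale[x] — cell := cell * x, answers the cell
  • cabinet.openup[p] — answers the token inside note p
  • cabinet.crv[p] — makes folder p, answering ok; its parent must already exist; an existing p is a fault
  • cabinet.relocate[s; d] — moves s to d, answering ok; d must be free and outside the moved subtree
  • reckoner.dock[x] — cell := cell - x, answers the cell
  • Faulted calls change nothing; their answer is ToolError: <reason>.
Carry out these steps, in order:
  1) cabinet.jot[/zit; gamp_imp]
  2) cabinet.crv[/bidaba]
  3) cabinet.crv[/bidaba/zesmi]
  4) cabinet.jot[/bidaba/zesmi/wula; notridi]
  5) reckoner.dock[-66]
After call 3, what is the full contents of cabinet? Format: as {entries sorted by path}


I call cabinet.jot(p: /zit, c: gamp_imp), giving created.
I call cabinet.crv(p: /bidaba), giving ok.
Then cabinet.crv(p: /bidaba/zesmi), and get ok.
Now I run cabinet.jot(p: /bidaba/zesmi/wula, c: notridi), and see created.
Invoking reckoner.dock(x: -66), → 66.

Answer: {bidaba/, bidaba/zesmi/, zit=gamp_imp}


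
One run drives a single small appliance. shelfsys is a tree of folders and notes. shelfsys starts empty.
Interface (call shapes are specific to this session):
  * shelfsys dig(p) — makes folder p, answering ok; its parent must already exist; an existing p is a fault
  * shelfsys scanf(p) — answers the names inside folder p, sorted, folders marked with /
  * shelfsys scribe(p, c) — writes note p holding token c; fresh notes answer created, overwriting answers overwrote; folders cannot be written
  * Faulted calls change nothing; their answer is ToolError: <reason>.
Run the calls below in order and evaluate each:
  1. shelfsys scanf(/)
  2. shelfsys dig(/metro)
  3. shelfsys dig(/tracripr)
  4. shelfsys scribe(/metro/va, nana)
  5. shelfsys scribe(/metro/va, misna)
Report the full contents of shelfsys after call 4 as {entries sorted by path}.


Using shelfsys scanf using p=/, — result: [].
Calling shelfsys dig using p=/metro, — result: ok.
I call shelfsys dig using p=/tracripr, and observe ok.
Using shelfsys scribe using p=/metro/va, c=nana, giving created.
Calling shelfsys scribe using p=/metro/va, c=misna, and observe overwrote.

Answer: {metro/, metro/va=nana, tracripr/}


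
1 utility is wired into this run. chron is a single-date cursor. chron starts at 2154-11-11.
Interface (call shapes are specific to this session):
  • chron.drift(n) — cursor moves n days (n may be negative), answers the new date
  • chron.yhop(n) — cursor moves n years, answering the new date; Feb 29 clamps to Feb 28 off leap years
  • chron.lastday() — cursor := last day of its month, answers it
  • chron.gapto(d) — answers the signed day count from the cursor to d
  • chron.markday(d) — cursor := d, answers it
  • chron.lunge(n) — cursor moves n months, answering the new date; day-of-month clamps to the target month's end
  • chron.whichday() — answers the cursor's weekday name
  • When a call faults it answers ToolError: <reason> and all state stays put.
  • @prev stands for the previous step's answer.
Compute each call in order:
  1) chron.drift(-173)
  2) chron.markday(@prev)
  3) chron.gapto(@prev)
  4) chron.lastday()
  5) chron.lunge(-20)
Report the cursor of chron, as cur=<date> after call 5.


> chron.drift -173
  2154-05-22
> chron.markday @prev
  2154-05-22
> chron.gapto @prev
  0
> chron.lastday
  2154-05-31
> chron.lunge -20
  2152-09-30

Answer: cur=2152-09-30


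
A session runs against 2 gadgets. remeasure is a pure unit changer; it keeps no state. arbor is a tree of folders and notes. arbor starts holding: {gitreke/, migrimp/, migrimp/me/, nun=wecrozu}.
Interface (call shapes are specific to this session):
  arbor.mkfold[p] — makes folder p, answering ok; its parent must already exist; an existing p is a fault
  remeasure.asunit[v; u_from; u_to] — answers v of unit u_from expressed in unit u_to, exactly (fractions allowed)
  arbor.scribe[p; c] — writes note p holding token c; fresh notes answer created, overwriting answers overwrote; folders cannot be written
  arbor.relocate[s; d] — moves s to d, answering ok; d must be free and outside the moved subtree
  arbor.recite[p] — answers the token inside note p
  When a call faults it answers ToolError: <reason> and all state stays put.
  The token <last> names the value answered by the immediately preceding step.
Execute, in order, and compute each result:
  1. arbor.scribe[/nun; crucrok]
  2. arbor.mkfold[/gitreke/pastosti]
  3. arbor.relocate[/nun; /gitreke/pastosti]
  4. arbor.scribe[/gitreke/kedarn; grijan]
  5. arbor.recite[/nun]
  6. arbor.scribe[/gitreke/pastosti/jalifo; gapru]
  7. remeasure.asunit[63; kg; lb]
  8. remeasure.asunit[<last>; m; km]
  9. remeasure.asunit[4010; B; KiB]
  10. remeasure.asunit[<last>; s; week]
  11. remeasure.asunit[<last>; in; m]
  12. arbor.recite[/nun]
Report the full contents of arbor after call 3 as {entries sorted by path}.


CALL scribe[/nun; crucrok]
RET  overwrote
CALL mkfold[/gitreke/pastosti]
RET  ok
CALL relocate[/nun; /gitreke/pastosti]
RET  ToolError: exists
CALL scribe[/gitreke/kedarn; grijan]
RET  created
CALL recite[/nun]
RET  crucrok
CALL scribe[/gitreke/pastosti/jalifo; gapru]
RET  created
CALL asunit[63; kg; lb]
RET  900000000/6479891
CALL asunit[<last>; m; km]
RET  900000/6479891
CALL asunit[4010; B; KiB]
RET  2005/512
CALL asunit[<last>; s; week]
RET  401/61931520
CALL asunit[<last>; in; m]
RET  50927/309657600000
CALL recite[/nun]
RET  crucrok

Answer: {gitreke/, gitreke/pastosti/, migrimp/, migrimp/me/, nun=crucrok}


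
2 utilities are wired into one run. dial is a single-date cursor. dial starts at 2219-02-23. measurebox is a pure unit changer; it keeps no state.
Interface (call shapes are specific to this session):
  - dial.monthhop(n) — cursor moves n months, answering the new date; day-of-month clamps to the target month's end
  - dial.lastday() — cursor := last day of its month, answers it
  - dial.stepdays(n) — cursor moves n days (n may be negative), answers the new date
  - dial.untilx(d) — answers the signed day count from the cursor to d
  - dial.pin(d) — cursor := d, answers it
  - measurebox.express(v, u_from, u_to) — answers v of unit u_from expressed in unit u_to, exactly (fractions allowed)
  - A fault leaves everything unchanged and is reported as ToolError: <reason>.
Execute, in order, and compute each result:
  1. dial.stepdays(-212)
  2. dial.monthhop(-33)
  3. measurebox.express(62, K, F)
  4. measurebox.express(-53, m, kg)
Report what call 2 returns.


~$ stepdays n: -212
  2218-07-26
~$ monthhop n: -33
  2215-10-26
~$ express v: 62 u_from: K u_to: F
  -34807/100
~$ express v: -53 u_from: m u_to: kg
  ToolError: incompatible units

Answer: 2215-10-26


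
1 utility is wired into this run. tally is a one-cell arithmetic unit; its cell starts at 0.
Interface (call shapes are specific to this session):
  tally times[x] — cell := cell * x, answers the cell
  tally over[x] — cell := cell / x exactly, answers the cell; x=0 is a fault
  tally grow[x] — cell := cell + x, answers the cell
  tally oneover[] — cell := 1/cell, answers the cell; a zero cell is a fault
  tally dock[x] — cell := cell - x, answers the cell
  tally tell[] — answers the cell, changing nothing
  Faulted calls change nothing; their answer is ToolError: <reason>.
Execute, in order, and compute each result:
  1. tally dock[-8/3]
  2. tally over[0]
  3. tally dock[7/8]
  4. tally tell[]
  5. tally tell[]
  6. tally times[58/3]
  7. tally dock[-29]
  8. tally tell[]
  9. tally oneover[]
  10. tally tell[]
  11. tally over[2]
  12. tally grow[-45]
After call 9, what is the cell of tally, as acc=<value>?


Answer: acc=36/2291

Derivation:
Now I run tally dock using x: -8/3, — result: 8/3.
Next I call tally over using x: 0, and observe ToolError: division by zero.
I call tally dock using x: 7/8, which returns 43/24.
I run tally tell(): 43/24.
Using tally tell(), and observe 43/24.
Calling tally times using x: 58/3, which returns 1247/36.
I try tally dock using x: -29, and get 2291/36.
I call tally tell, giving 2291/36.
Using tally oneover(): 36/2291.
I invoke tally tell, yielding 36/2291.
I try tally over using x: 2: 18/2291.
I call tally grow using x: -45, → -103077/2291.


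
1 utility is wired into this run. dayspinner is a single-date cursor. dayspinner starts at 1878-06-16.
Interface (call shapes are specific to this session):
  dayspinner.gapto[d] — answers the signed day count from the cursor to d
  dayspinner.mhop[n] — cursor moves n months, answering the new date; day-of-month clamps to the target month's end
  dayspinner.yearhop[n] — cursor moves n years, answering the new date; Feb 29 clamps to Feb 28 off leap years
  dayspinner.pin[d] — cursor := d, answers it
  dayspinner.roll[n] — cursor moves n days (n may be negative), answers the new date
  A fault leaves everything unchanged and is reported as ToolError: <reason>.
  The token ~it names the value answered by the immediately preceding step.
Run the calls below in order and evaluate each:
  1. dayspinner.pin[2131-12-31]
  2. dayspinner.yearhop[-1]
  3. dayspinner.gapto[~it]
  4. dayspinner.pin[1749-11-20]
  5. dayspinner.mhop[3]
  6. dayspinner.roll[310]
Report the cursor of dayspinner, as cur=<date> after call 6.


;; dayspinner.pin(d: 2131-12-31) -> 2131-12-31
;; dayspinner.yearhop(n: -1) -> 2130-12-31
;; dayspinner.gapto(d: ~it) -> 0
;; dayspinner.pin(d: 1749-11-20) -> 1749-11-20
;; dayspinner.mhop(n: 3) -> 1750-02-20
;; dayspinner.roll(n: 310) -> 1750-12-27

Answer: cur=1750-12-27


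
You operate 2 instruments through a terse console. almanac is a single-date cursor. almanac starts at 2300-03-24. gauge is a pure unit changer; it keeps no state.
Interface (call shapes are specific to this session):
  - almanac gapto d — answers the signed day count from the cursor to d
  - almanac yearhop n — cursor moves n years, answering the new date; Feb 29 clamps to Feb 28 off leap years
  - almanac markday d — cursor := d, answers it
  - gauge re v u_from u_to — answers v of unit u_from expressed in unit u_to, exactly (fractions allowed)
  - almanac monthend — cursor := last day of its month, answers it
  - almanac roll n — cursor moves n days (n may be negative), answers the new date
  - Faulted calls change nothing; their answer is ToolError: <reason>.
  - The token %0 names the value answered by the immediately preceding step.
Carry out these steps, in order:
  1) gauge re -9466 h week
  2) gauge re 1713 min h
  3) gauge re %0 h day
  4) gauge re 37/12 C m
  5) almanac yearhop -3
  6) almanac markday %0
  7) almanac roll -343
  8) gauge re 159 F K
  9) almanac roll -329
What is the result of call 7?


-> gauge re(v: -9466, u_from: h, u_to: week)
<- -4733/84
-> gauge re(v: 1713, u_from: min, u_to: h)
<- 571/20
-> gauge re(v: %0, u_from: h, u_to: day)
<- 571/480
-> gauge re(v: 37/12, u_from: C, u_to: m)
<- ToolError: incompatible units
-> almanac yearhop(n: -3)
<- 2297-03-24
-> almanac markday(d: %0)
<- 2297-03-24
-> almanac roll(n: -343)
<- 2296-04-15
-> gauge re(v: 159, u_from: F, u_to: K)
<- 61867/180
-> almanac roll(n: -329)
<- 2295-05-22

Answer: 2296-04-15


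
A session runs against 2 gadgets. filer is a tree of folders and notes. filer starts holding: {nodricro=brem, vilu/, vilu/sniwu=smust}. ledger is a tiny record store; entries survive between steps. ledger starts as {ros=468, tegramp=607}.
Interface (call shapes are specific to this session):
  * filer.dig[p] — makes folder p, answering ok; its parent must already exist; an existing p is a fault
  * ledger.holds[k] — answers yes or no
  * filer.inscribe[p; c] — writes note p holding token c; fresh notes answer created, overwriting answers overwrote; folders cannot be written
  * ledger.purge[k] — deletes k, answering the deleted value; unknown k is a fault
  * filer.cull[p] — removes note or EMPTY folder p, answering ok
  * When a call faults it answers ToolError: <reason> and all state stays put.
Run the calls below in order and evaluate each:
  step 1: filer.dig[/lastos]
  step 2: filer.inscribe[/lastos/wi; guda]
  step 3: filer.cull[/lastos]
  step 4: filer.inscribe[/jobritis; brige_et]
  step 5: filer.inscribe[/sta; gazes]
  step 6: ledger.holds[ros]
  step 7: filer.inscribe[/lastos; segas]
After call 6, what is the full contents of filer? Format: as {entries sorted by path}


Answer: {jobritis=brige_et, lastos/, lastos/wi=guda, nodricro=brem, sta=gazes, vilu/, vilu/sniwu=smust}

Derivation:
I use dig(p: /lastos), and observe ok.
Next I call inscribe(p: /lastos/wi, c: guda): created.
I try cull(p: /lastos), which returns ToolError: not empty.
I try inscribe(p: /jobritis, c: brige_et): created.
Invoking inscribe(p: /sta, c: gazes), yielding created.
Calling holds(k: ros), which returns yes.
I invoke inscribe(p: /lastos, c: segas): ToolError: is a directory.


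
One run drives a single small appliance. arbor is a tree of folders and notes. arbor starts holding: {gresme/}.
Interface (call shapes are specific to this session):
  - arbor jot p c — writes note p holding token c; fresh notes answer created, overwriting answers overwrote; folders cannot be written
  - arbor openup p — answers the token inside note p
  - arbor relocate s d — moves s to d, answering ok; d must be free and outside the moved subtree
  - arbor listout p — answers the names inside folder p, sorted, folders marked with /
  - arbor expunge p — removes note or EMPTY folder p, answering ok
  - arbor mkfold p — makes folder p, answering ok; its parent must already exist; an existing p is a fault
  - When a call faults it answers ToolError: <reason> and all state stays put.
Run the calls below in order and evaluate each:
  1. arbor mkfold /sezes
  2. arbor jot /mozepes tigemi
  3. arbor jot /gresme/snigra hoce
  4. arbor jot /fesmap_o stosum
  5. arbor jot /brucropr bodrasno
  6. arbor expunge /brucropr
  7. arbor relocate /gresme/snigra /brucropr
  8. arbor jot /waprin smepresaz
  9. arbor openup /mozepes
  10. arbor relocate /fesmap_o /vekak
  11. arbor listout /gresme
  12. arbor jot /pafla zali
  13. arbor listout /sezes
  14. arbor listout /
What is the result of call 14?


·→ arbor mkfold(/sezes)
·← ok
·→ arbor jot(/mozepes, tigemi)
·← created
·→ arbor jot(/gresme/snigra, hoce)
·← created
·→ arbor jot(/fesmap_o, stosum)
·← created
·→ arbor jot(/brucropr, bodrasno)
·← created
·→ arbor expunge(/brucropr)
·← ok
·→ arbor relocate(/gresme/snigra, /brucropr)
·← ok
·→ arbor jot(/waprin, smepresaz)
·← created
·→ arbor openup(/mozepes)
·← tigemi
·→ arbor relocate(/fesmap_o, /vekak)
·← ok
·→ arbor listout(/gresme)
·← []
·→ arbor jot(/pafla, zali)
·← created
·→ arbor listout(/sezes)
·← []
·→ arbor listout(/)
·← [brucropr, gresme/, mozepes, pafla, sezes/, vekak, waprin]

Answer: [brucropr, gresme/, mozepes, pafla, sezes/, vekak, waprin]


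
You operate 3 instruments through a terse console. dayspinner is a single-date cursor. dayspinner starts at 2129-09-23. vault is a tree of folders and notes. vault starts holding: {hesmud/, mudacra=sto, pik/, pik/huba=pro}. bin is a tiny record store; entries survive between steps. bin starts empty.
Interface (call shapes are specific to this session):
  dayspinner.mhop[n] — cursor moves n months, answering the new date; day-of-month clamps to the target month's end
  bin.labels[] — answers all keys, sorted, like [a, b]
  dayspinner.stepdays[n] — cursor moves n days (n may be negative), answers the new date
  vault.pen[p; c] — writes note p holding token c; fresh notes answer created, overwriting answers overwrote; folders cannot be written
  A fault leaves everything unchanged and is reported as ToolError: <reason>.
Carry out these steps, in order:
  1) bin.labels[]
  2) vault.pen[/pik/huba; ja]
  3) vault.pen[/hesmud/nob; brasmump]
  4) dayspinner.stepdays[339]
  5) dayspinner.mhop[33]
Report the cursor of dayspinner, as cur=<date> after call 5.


[in] labels
[out] []
[in] pen p: /pik/huba c: ja
[out] overwrote
[in] pen p: /hesmud/nob c: brasmump
[out] created
[in] stepdays n: 339
[out] 2130-08-28
[in] mhop n: 33
[out] 2133-05-28

Answer: cur=2133-05-28


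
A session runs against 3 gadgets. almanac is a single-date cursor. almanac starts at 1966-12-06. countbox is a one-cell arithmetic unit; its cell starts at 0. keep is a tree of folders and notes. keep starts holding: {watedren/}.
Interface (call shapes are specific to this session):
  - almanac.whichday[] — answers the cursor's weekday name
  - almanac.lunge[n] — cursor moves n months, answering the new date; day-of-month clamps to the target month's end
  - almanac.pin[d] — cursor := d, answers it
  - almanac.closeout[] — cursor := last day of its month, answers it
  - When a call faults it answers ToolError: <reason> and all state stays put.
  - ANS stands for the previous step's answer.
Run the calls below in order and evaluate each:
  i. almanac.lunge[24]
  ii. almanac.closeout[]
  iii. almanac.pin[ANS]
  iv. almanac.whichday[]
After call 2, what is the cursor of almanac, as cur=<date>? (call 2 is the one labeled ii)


>> lunge(n='24')
<< 1968-12-06
>> closeout()
<< 1968-12-31
>> pin(d='ANS')
<< 1968-12-31
>> whichday()
<< Tuesday

Answer: cur=1968-12-31


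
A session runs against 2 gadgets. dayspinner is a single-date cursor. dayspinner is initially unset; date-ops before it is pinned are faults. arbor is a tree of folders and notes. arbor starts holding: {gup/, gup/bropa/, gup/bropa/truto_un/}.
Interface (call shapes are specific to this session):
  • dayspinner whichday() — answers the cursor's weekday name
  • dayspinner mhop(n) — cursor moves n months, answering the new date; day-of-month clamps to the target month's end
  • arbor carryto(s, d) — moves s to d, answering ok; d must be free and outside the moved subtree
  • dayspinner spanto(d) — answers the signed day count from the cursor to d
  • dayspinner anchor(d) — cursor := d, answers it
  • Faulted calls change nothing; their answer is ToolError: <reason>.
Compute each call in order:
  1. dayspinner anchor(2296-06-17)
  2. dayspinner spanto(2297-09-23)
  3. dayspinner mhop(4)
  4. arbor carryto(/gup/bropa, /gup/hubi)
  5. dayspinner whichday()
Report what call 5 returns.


Answer: Saturday

Derivation:
$ dayspinner anchor d: 2296-06-17
[out] 2296-06-17
$ dayspinner spanto d: 2297-09-23
[out] 463
$ dayspinner mhop n: 4
[out] 2296-10-17
$ arbor carryto s: /gup/bropa d: /gup/hubi
[out] ok
$ dayspinner whichday
[out] Saturday
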